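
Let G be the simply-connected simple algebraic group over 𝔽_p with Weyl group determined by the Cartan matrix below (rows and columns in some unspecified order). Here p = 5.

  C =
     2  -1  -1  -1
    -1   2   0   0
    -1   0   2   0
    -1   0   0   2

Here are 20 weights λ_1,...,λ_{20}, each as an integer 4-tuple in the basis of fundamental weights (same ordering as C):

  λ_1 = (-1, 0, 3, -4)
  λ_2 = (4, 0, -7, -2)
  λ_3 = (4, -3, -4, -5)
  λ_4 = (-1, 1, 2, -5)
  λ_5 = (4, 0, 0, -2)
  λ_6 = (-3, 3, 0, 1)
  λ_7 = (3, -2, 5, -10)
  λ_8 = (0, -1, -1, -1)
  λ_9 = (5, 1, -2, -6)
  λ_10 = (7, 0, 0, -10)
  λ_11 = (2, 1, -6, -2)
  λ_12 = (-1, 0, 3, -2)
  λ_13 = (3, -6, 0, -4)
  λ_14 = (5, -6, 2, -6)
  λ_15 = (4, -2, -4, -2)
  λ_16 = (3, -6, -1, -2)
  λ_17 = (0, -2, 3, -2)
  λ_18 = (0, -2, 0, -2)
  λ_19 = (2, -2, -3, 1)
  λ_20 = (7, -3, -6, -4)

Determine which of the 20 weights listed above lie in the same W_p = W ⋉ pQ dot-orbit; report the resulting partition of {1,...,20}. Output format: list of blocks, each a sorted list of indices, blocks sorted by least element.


Type D_4, rank 4, |W|=192; reorder rows/cols to standard.

Folding the 20 weights λ_j+ρ into Ā_5 (reps in the given 4-coord order):

  λ_1 → (1, 2, 1, 0) · λ_2 → (1, 0, 3, 0) · λ_3 → (1, 2, 1, 0) · λ_4 → (1, 2, 1, 0) · λ_5 → (1, 0, 0, 0) · λ_6 → (1, 2, 1, 0) · λ_7 → (1, 0, 3, 0) · λ_8 → (1, 0, 0, 0) · λ_9 → (0, 1, 2, 2) · λ_10 → (1, 0, 0, 0) · λ_11 → (0, 1, 2, 2) · λ_12 → (1, 0, 3, 0) · λ_13 → (0, 1, 3, 1) · λ_14 → (1, 0, 0, 0) · λ_15 → (0, 1, 3, 1) · λ_16 → (1, 2, 1, 0) · λ_17 → (1, 0, 3, 0) · λ_18 → (1, 0, 0, 0) · λ_19 → (0, 1, 2, 2) · λ_20 → (0, 1, 2, 0)

Linkage partition of the 20 weights (6 classes, p=5):

[[1, 3, 4, 6, 16], [2, 7, 12, 17], [5, 8, 10, 14, 18], [9, 11, 19], [13, 15], [20]]


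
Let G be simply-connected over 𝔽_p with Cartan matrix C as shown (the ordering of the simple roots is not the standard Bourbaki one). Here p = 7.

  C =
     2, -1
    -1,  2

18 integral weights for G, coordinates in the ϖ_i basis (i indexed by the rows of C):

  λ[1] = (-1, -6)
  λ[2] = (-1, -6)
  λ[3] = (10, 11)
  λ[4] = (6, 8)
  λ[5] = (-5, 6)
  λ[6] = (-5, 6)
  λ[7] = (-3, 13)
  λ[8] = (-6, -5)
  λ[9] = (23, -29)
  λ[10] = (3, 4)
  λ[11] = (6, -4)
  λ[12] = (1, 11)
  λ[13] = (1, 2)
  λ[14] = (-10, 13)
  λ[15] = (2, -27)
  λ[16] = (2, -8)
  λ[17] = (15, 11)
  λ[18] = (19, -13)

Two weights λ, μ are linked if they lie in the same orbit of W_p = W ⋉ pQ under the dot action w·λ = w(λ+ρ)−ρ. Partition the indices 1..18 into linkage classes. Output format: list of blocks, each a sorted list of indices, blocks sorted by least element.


A_2 Cartan matrix, 2 simple roots permuted; ρ=(1,1).

W_7-reps of the 18 weights in Ā_7 (same 2-coord order as C):

  λ_1+ρ ↦ (5, 0);  λ_2+ρ ↦ (5, 0);  λ_3+ρ ↦ (2, 3);  λ_4+ρ ↦ (0, 2);  λ_5+ρ ↦ (4, 3);  λ_6+ρ ↦ (4, 3);  λ_7+ρ ↦ (5, 0);  λ_8+ρ ↦ (2, 3);  λ_9+ρ ↦ (4, 3);  λ_10+ρ ↦ (2, 3);  λ_11+ρ ↦ (4, 3);  λ_12+ρ ↦ (5, 0);  λ_13+ρ ↦ (2, 3);  λ_14+ρ ↦ (0, 2);  λ_15+ρ ↦ (2, 3);  λ_16+ρ ↦ (4, 3);  λ_17+ρ ↦ (0, 2);  λ_18+ρ ↦ (1, 5)

Partition of {1..18} into 5 W_7-dot-orbits:

[[1, 2, 7, 12], [3, 8, 10, 13, 15], [4, 14, 17], [5, 6, 9, 11, 16], [18]]


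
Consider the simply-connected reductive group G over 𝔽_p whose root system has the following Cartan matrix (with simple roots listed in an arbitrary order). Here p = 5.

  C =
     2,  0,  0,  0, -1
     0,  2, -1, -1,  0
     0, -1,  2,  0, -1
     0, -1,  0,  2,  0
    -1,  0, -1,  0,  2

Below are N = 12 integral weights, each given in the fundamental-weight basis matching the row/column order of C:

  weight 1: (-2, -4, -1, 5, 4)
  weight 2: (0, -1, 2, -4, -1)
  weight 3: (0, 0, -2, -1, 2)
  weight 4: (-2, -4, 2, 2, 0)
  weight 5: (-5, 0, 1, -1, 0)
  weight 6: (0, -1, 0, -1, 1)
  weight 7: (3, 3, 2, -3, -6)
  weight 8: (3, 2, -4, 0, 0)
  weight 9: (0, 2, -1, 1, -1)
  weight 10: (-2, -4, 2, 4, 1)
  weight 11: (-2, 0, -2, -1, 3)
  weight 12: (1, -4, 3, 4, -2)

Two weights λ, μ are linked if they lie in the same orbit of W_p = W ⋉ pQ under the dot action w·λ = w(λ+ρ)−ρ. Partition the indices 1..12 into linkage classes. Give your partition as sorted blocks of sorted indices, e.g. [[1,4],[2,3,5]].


Dynkin diagram of C (from the 8 off-diagonal −1 entries): A_5.

Ā_5 reps of the 12 weights (A_5, coords as presented):

    λ_1 → (1, 0, 2, 0, 1)
    λ_2 → (1, 3, 0, 0, 0)
    λ_3 → (1, 0, 1, 0, 2)
    λ_4 → (1, 3, 0, 0, 0)
    λ_5 → (1, 0, 1, 0, 2)
    λ_6 → (1, 0, 1, 0, 2)
    λ_7 → (1, 0, 2, 0, 1)
    λ_8 → (1, 0, 1, 0, 2)
    λ_9 → (0, 3, 0, 1, 0)
    λ_10 → (1, 3, 0, 0, 0)
    λ_11 → (1, 0, 1, 0, 2)
    λ_12 → (1, 3, 0, 0, 0)

4 distinct reps among the 12 weights ⇒ 4 W_5-linkage classes:

[[1, 7], [2, 4, 10, 12], [3, 5, 6, 8, 11], [9]]


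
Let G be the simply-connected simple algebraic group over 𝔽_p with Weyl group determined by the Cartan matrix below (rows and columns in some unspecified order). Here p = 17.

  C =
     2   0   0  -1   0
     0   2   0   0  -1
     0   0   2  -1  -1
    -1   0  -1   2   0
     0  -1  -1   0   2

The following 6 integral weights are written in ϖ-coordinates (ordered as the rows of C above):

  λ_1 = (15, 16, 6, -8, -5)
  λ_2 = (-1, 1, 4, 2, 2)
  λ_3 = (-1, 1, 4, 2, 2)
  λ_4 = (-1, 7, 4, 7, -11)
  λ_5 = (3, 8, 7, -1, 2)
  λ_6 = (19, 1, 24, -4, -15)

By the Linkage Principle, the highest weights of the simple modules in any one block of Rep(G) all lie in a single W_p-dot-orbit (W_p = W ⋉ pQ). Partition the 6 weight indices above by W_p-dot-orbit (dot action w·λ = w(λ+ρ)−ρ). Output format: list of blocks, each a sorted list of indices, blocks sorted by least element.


Dynkin diagram of C (from the 8 off-diagonal −1 entries): A_5.

Each λ_j+ρ reduced to Ā_17; 5-tuples below use C's row order:

  1: (3, 1, 4, 0, 0)
  2: (0, 2, 5, 3, 3)
  3: (0, 2, 5, 3, 3)
  4: (0, 2, 5, 3, 3)
  5: (0, 2, 5, 3, 3)
  6: (0, 2, 5, 3, 3)

Grouping the 6 weights by Ā_17-representative: 2 linkage classes.

[[1], [2, 3, 4, 5, 6]]


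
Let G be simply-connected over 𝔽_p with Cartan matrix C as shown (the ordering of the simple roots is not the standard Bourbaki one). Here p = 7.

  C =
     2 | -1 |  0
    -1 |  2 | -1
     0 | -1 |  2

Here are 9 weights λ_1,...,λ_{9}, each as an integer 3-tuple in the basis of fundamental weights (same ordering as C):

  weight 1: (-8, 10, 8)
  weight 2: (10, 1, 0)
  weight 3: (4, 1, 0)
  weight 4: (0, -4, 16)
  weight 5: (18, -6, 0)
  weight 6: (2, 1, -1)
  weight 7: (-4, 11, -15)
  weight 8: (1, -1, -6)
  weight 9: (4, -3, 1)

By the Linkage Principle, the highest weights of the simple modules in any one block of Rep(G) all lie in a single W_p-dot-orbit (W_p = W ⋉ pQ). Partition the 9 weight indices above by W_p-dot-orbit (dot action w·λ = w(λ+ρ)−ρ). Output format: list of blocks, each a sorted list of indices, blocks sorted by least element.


A_3 Cartan matrix, 3 simple roots permuted; ρ=(1,1,1).

Folding the 9 weights λ_j+ρ into Ā_7 (reps in the given 3-coord order):

    [1] (0, 4, 2)
    [2] (0, 4, 2)
    [3] (4, 2, 0)
    [4] (0, 4, 2)
    [5] (4, 2, 0)
    [6] (3, 2, 0)
    [7] (3, 2, 0)
    [8] (3, 2, 0)
    [9] (3, 2, 0)

Grouping the 9 weights by Ā_7-representative: 3 linkage classes.

[[1, 2, 4], [3, 5], [6, 7, 8, 9]]


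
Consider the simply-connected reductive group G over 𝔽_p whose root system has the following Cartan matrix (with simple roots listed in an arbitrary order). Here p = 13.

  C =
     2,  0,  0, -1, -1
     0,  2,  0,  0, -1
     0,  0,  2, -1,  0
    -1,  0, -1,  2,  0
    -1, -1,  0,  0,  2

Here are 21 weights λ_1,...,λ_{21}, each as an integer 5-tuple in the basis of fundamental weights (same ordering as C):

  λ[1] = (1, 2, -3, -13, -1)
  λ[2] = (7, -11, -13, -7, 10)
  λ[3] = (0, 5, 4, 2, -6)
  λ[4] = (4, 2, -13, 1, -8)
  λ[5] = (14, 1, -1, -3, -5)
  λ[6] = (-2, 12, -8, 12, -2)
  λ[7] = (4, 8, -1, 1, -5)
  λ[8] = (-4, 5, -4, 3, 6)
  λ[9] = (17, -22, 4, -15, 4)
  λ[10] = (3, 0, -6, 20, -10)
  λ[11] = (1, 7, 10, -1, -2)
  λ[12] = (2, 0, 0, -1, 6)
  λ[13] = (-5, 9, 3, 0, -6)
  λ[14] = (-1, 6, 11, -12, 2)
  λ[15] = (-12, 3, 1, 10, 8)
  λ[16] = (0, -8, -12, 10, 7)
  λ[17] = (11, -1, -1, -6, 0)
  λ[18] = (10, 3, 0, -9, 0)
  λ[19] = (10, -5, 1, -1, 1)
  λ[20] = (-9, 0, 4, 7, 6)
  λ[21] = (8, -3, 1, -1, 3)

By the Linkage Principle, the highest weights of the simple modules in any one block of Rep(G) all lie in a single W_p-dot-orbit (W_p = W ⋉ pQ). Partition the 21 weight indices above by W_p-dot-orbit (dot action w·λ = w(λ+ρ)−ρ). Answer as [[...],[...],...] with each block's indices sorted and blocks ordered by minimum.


Dynkin diagram of C (from the 8 off-diagonal −1 entries): A_5.

Folding the 21 weights λ_j+ρ into Ā_13 (reps in the given 5-coord order):

  λ_1 → (3, 1, 1, 0, 7) · λ_2 → (1, 5, 0, 2, 4) · λ_3 → (3, 1, 4, 1, 1) · λ_4 → (1, 5, 0, 2, 4) · λ_5 → (9, 0, 0, 0, 2) · λ_6 → (1, 0, 4, 0, 1) · λ_7 → (1, 5, 0, 2, 4) · λ_8 → (1, 5, 0, 2, 4) · λ_9 → (3, 1, 4, 1, 1) · λ_10 → (3, 1, 4, 1, 1) · λ_11 → (1, 0, 4, 0, 1) · λ_12 → (3, 1, 1, 0, 7) · λ_13 → (3, 1, 4, 1, 1) · λ_14 → (3, 1, 1, 0, 7) · λ_15 → (9, 0, 0, 0, 2) · λ_16 → (1, 0, 4, 0, 1) · λ_17 → (7, 0, 5, 0, 1) · λ_18 → (3, 1, 4, 1, 1) · λ_19 → (9, 0, 0, 0, 2) · λ_20 → (7, 0, 5, 0, 1) · λ_21 → (9, 0, 0, 0, 2)

These 21 weights hit 6 W_13-dot-orbits; sizes (3, 4, 5, 4, 3, 2):

[[1, 12, 14], [2, 4, 7, 8], [3, 9, 10, 13, 18], [5, 15, 19, 21], [6, 11, 16], [17, 20]]


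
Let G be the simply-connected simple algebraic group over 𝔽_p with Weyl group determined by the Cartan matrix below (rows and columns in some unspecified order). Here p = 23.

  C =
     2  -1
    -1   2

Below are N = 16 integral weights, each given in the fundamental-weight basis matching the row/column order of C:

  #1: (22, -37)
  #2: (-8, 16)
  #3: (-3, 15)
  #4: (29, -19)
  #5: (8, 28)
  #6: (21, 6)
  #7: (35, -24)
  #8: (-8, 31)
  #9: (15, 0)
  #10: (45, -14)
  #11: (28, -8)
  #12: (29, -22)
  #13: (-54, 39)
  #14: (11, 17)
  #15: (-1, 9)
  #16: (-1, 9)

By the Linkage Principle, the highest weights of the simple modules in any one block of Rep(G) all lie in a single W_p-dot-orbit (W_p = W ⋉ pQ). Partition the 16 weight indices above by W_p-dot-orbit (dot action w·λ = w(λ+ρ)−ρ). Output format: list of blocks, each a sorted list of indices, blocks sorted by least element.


Cartan matrix: type A_2 (|W|=6); un-permuting the 2 rows.

W_23-reps of the 16 weights in Ā_23 (same 2-coord order as C):

  1: (0, 10)
  2: (7, 10)
  3: (2, 14)
  4: (5, 11)
  5: (6, 8)
  6: (16, 1)
  7: (0, 10)
  8: (2, 14)
  9: (16, 1)
  10: (0, 10)
  11: (16, 1)
  12: (2, 14)
  13: (7, 10)
  14: (5, 11)
  15: (0, 10)
  16: (0, 10)

6 distinct reps among the 16 weights ⇒ 6 W_23-linkage classes:

[[1, 7, 10, 15, 16], [2, 13], [3, 8, 12], [4, 14], [5], [6, 9, 11]]


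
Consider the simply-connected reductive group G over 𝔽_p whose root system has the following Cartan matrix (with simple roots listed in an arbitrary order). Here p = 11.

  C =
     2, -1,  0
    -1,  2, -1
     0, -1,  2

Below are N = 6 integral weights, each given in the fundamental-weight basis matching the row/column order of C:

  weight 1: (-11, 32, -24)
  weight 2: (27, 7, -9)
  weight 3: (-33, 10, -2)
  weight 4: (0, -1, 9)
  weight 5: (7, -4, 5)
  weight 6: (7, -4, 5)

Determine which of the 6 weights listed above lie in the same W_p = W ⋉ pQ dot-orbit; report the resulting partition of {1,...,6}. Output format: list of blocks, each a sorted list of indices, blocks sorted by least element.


Type A_3, rank 3, |W|=24; reorder rows/cols to standard.

Ā_11 reps of the 6 weights (A_3, coords as presented):

  λ_1 → (1, 0, 10);  λ_2 → (5, 3, 3);  λ_3 → (1, 0, 10);  λ_4 → (1, 0, 10);  λ_5 → (5, 3, 3);  λ_6 → (5, 3, 3)

Linkage partition of the 6 weights (2 classes, p=11):

[[1, 3, 4], [2, 5, 6]]


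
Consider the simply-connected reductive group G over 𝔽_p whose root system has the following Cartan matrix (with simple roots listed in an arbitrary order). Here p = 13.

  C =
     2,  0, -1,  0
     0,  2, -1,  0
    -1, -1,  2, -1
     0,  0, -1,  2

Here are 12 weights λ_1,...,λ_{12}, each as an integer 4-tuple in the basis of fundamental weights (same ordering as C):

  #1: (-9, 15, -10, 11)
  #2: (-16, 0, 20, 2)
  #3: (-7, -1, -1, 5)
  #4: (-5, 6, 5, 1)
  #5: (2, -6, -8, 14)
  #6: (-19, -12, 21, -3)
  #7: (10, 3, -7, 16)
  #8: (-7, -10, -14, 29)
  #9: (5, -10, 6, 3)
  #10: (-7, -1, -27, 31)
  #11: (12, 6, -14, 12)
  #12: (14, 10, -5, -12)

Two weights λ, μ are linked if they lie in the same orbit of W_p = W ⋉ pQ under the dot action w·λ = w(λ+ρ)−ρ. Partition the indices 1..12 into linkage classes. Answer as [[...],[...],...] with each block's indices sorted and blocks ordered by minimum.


Type D_4, rank 4, |W|=192; reorder rows/cols to standard.

Alcove-folded reps (p=13, 12 weights, presented ϖ-order):

  λ_1 → (5, 3, 1, 1)
  λ_2 → (5, 3, 1, 1)
  λ_3 → (0, 6, 0, 0)
  λ_4 → (2, 5, 2, 0)
  λ_5 → (5, 3, 1, 1)
  λ_6 → (2, 5, 2, 0)
  λ_7 → (2, 5, 2, 0)
  λ_8 → (2, 5, 2, 0)
  λ_9 → (2, 5, 2, 0)
  λ_10 → (0, 6, 0, 0)
  λ_11 → (0, 6, 0, 0)
  λ_12 → (2, 2, 0, 2)

Linkage partition of the 12 weights (4 classes, p=13):

[[1, 2, 5], [3, 10, 11], [4, 6, 7, 8, 9], [12]]


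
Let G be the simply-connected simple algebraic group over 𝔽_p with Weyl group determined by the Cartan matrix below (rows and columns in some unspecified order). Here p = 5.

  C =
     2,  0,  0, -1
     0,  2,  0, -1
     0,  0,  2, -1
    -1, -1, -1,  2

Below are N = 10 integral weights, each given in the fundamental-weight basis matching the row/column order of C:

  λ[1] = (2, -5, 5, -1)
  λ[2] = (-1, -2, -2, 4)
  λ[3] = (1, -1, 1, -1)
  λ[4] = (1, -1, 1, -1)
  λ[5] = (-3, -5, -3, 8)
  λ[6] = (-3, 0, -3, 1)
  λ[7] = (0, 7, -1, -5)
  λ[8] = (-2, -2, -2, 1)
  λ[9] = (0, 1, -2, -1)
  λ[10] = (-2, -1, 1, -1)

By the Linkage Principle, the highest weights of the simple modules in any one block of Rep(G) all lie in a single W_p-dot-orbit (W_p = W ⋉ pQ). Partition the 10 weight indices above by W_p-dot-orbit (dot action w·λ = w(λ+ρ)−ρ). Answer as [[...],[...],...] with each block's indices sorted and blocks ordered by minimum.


Dynkin diagram of C (from the 6 off-diagonal −1 entries): D_4.

λ_j+ρ reflected into Ā_5 (⟨·,θ^∨⟩≤5); 4-tuples as given:

  1: (0, 1, 1, 0) · 2: (0, 1, 1, 0) · 3: (2, 0, 2, 0) · 4: (2, 0, 2, 0) · 5: (2, 0, 2, 0) · 6: (0, 1, 0, 1) · 7: (0, 1, 1, 0) · 8: (0, 0, 0, 1) · 9: (0, 1, 0, 1) · 10: (0, 1, 1, 0)

The 10 indices split into 4 linkage classes (same alcove rep ⇔ same W_5-dot-orbit):

[[1, 2, 7, 10], [3, 4, 5], [6, 9], [8]]


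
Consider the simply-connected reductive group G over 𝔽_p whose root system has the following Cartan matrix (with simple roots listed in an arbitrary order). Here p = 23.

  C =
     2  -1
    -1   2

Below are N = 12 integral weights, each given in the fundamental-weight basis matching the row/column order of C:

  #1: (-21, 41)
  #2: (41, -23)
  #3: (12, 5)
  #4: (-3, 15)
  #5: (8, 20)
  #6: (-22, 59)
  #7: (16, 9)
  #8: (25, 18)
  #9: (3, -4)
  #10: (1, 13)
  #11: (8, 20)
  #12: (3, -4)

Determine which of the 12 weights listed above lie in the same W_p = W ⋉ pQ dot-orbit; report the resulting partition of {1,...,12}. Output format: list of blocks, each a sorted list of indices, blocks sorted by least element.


C ↔ A_2 under row/col permutation; |W(A_2)| = 6.

Alcove-folded reps (p=23, 12 weights, presented ϖ-order):

  λ_1 → (1, 3)
  λ_2 → (1, 3)
  λ_3 → (13, 6)
  λ_4 → (2, 14)
  λ_5 → (2, 14)
  λ_6 → (2, 14)
  λ_7 → (13, 6)
  λ_8 → (1, 3)
  λ_9 → (1, 3)
  λ_10 → (2, 14)
  λ_11 → (2, 14)
  λ_12 → (1, 3)

Partition of {1..12} into 3 W_23-dot-orbits:

[[1, 2, 8, 9, 12], [3, 7], [4, 5, 6, 10, 11]]


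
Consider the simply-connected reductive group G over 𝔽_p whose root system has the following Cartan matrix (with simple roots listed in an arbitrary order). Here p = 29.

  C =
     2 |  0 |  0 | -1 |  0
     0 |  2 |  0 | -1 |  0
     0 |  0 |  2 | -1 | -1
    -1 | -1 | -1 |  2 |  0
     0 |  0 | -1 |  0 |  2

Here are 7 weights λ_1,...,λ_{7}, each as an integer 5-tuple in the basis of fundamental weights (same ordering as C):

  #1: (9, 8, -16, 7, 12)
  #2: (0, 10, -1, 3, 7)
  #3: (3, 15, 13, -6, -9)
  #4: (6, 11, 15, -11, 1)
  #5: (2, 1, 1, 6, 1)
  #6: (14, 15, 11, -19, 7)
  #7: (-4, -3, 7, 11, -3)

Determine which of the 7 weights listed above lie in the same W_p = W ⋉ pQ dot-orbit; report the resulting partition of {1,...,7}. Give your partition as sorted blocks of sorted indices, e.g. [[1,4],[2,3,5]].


C ↔ D_5 under row/col permutation; |W(D_5)| = 1920.

Alcove-folded reps (p=29, 7 weights, presented ϖ-order):

  λ_1 → (3, 2, 2, 7, 2) · λ_2 → (1, 11, 0, 4, 8) · λ_3 → (1, 11, 0, 4, 8) · λ_4 → (3, 2, 2, 7, 2) · λ_5 → (3, 2, 2, 7, 2) · λ_6 → (3, 2, 2, 7, 2) · λ_7 → (3, 2, 2, 7, 2)

These 7 weights hit 2 W_29-dot-orbits; sizes (5, 2):

[[1, 4, 5, 6, 7], [2, 3]]


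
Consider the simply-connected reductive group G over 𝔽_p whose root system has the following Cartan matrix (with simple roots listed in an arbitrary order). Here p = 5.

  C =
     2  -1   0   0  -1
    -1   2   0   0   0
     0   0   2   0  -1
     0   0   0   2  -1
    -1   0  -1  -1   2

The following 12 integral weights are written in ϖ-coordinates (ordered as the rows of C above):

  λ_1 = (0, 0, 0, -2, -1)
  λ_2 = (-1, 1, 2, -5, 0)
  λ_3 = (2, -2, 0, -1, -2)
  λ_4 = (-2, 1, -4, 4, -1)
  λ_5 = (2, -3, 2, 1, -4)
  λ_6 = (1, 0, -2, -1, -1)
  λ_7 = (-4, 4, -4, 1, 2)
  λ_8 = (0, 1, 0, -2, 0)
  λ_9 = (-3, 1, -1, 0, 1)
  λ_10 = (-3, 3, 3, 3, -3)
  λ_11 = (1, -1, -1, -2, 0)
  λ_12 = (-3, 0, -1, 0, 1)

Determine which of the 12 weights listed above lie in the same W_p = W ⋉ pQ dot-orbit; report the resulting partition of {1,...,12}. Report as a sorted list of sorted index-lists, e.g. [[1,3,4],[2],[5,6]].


Cartan matrix: type D_5 (|W|=1920); un-permuting the 5 rows.

Folding the 12 weights λ_j+ρ into Ā_5 (reps in the given 5-coord order):

  [1] (0, 1, 0, 0, 1)
  [2] (1, 1, 0, 1, 0)
  [3] (1, 1, 0, 1, 0)
  [4] (0, 2, 1, 1, 0)
  [5] (2, 0, 0, 1, 0)
  [6] (1, 1, 0, 1, 0)
  [7] (2, 0, 0, 1, 0)
  [8] (0, 2, 1, 1, 0)
  [9] (2, 0, 0, 1, 0)
  [10] (0, 1, 0, 0, 1)
  [11] (2, 0, 0, 1, 0)
  [12] (1, 1, 0, 1, 0)

Partition of {1..12} into 4 W_5-dot-orbits:

[[1, 10], [2, 3, 6, 12], [4, 8], [5, 7, 9, 11]]


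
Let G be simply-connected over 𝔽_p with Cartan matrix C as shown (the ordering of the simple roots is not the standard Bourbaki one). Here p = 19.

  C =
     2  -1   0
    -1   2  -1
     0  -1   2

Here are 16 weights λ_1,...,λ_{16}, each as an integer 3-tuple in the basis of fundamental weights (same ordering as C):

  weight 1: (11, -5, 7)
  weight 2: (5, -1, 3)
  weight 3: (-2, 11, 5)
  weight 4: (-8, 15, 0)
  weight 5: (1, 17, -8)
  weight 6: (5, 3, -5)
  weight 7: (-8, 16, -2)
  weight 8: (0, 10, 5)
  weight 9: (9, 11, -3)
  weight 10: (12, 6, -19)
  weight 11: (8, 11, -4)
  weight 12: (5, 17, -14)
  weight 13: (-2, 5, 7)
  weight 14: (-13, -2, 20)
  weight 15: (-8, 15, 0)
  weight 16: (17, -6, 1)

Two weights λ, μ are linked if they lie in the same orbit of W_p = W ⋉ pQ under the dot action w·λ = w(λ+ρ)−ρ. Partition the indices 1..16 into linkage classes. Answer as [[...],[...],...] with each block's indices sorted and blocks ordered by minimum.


Type A_3, rank 3, |W|=24; reorder rows/cols to standard.

λ_j+ρ reflected into Ā_19 (⟨·,θ^∨⟩≤19); 3-tuples as given:

    λ_1 → (8, 4, 4)
    λ_2 → (6, 0, 4)
    λ_3 → (1, 11, 6)
    λ_4 → (7, 9, 1)
    λ_5 → (1, 11, 6)
    λ_6 → (6, 0, 4)
    λ_7 → (7, 9, 1)
    λ_8 → (1, 11, 6)
    λ_9 → (7, 9, 1)
    λ_10 → (1, 11, 6)
    λ_11 → (7, 9, 1)
    λ_12 → (1, 5, 8)
    λ_13 → (1, 5, 8)
    λ_14 → (1, 11, 6)
    λ_15 → (7, 9, 1)
    λ_16 → (13, 2, 3)

6 distinct reps among the 16 weights ⇒ 6 W_19-linkage classes:

[[1], [2, 6], [3, 5, 8, 10, 14], [4, 7, 9, 11, 15], [12, 13], [16]]


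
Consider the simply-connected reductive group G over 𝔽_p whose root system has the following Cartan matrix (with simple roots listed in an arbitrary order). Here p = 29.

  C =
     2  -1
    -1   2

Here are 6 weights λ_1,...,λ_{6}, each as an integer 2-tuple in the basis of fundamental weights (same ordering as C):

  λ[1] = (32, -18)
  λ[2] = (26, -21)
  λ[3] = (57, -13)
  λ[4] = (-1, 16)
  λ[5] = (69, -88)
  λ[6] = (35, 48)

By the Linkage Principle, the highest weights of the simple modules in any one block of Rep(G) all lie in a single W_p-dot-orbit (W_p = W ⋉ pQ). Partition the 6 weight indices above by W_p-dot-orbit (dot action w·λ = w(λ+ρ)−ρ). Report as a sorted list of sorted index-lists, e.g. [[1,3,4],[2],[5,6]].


Cartan matrix: type A_2 (|W|=6); un-permuting the 2 rows.

Folding the 6 weights λ_j+ρ into Ā_29 (reps in the given 2-coord order):

  [1] (12, 13)
  [2] (7, 20)
  [3] (0, 17)
  [4] (0, 17)
  [5] (0, 17)
  [6] (7, 20)

Partition of {1..6} into 3 W_29-dot-orbits:

[[1], [2, 6], [3, 4, 5]]


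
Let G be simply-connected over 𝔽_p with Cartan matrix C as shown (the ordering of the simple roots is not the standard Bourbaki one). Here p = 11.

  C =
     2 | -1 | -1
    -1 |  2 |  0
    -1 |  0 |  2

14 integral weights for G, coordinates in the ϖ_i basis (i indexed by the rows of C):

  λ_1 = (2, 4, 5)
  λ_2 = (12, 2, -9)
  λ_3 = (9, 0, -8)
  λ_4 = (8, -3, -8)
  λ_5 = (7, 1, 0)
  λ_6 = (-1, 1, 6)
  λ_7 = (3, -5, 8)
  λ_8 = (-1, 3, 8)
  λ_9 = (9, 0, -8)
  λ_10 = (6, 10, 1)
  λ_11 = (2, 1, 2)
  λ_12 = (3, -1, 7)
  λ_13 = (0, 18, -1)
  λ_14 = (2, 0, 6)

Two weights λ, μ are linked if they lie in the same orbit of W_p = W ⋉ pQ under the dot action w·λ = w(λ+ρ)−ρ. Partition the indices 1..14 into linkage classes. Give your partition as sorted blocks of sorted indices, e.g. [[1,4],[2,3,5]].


Type A_3, rank 3, |W|=24; reorder rows/cols to standard.

W_11-reps of the 14 weights in Ā_11 (same 3-coord order as C):

    [1] (3, 2, 3)
    [2] (3, 2, 3)
    [3] (3, 1, 7)
    [4] (0, 2, 7)
    [5] (8, 2, 1)
    [6] (0, 2, 7)
    [7] (0, 2, 7)
    [8] (0, 2, 7)
    [9] (3, 1, 7)
    [10] (0, 2, 7)
    [11] (3, 2, 3)
    [12] (3, 1, 7)
    [13] (8, 2, 1)
    [14] (3, 1, 7)

Linkage partition of the 14 weights (4 classes, p=11):

[[1, 2, 11], [3, 9, 12, 14], [4, 6, 7, 8, 10], [5, 13]]


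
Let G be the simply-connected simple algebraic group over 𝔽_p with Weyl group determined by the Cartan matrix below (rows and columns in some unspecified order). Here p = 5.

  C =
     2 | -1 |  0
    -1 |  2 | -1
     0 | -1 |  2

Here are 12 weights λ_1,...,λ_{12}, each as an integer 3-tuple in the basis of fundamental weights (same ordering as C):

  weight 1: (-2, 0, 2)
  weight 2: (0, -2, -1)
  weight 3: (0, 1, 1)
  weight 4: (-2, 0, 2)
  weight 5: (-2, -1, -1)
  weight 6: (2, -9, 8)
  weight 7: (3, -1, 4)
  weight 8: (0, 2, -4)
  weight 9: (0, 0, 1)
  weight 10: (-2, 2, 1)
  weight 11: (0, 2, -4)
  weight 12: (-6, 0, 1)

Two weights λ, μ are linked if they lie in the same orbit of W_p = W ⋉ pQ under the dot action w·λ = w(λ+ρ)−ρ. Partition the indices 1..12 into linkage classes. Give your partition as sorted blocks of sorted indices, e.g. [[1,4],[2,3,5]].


Cartan matrix: type A_3 (|W|=24); un-permuting the 3 rows.

W_5-reps of the 12 weights in Ā_5 (same 3-coord order as C):

  [1] (1, 0, 3);  [2] (0, 0, 1);  [3] (1, 2, 2);  [4] (1, 0, 3);  [5] (0, 0, 1);  [6] (1, 0, 3);  [7] (0, 0, 1);  [8] (1, 0, 3);  [9] (1, 1, 2);  [10] (1, 2, 2);  [11] (1, 0, 3);  [12] (1, 2, 2)

Linkage partition of the 12 weights (4 classes, p=5):

[[1, 4, 6, 8, 11], [2, 5, 7], [3, 10, 12], [9]]


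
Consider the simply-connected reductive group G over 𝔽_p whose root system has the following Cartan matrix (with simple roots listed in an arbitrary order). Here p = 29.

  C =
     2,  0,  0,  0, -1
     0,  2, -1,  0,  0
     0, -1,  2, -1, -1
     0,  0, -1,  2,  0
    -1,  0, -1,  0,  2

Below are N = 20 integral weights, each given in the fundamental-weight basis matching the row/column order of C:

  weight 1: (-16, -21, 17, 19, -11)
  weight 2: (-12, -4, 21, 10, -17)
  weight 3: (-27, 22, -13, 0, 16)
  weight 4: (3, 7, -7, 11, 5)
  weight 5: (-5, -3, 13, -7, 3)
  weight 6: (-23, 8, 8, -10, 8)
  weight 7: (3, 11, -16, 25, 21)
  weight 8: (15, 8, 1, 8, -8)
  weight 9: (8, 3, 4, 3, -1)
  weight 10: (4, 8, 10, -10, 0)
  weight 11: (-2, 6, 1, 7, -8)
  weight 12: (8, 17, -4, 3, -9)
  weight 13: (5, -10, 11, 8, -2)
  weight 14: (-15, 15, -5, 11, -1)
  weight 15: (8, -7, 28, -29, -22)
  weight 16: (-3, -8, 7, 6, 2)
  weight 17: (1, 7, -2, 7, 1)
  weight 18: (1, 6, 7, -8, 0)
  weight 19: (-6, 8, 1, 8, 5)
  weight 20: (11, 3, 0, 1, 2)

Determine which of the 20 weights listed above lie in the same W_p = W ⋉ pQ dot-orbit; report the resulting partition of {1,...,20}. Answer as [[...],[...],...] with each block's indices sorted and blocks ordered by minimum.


Cartan matrix: type D_5 (|W|=1920); un-permuting the 5 rows.

W_29-reps of the 20 weights in Ā_29 (same 5-coord order as C):

    1: (2, 7, 1, 7, 1)
    2: (12, 4, 1, 2, 3)
    3: (5, 9, 2, 9, 1)
    4: (4, 2, 6, 6, 0)
    5: (4, 2, 6, 6, 0)
    6: (9, 4, 5, 4, 0)
    7: (12, 4, 1, 2, 3)
    8: (9, 4, 5, 4, 0)
    9: (9, 4, 5, 4, 0)
    10: (5, 9, 2, 9, 1)
    11: (2, 1, 1, 2, 5)
    12: (2, 7, 1, 7, 1)
    13: (5, 9, 2, 9, 1)
    14: (4, 2, 6, 6, 0)
    15: (5, 9, 2, 9, 1)
    16: (2, 7, 1, 7, 1)
    17: (2, 7, 1, 7, 1)
    18: (2, 7, 1, 7, 1)
    19: (5, 9, 2, 9, 1)
    20: (12, 4, 1, 2, 3)

The 20 indices split into 6 linkage classes (same alcove rep ⇔ same W_29-dot-orbit):

[[1, 12, 16, 17, 18], [2, 7, 20], [3, 10, 13, 15, 19], [4, 5, 14], [6, 8, 9], [11]]


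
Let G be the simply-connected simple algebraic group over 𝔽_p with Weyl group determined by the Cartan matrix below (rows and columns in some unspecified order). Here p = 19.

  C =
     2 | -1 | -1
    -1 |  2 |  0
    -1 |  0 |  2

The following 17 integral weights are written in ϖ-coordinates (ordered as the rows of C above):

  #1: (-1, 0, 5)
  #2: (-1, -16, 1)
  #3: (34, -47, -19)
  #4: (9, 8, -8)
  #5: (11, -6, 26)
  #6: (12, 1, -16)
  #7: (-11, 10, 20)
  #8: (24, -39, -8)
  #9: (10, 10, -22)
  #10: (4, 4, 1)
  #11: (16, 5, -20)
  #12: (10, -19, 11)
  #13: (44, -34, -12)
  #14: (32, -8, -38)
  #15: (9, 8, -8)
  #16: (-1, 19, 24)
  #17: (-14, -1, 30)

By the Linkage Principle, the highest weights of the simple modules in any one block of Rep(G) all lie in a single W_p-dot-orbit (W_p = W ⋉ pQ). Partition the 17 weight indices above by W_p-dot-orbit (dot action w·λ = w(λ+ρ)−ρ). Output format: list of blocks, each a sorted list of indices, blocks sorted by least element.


Root system A_3: the 3×3 matrix C matches after relabeling.

Folding the 17 weights λ_j+ρ into Ā_19 (reps in the given 3-coord order):

  λ_1 → (0, 1, 6);  λ_2 → (2, 0, 13);  λ_3 → (8, 2, 8);  λ_4 → (3, 9, 7);  λ_5 → (7, 7, 1);  λ_6 → (2, 0, 13);  λ_7 → (8, 2, 8);  λ_8 → (0, 1, 6);  λ_9 → (8, 2, 8);  λ_10 → (5, 5, 2);  λ_11 → (2, 0, 13);  λ_12 → (7, 7, 1);  λ_13 → (7, 7, 1);  λ_14 → (7, 7, 1);  λ_15 → (3, 9, 7);  λ_16 → (0, 1, 6);  λ_17 → (0, 1, 6)

Partition of {1..17} into 6 W_19-dot-orbits:

[[1, 8, 16, 17], [2, 6, 11], [3, 7, 9], [4, 15], [5, 12, 13, 14], [10]]


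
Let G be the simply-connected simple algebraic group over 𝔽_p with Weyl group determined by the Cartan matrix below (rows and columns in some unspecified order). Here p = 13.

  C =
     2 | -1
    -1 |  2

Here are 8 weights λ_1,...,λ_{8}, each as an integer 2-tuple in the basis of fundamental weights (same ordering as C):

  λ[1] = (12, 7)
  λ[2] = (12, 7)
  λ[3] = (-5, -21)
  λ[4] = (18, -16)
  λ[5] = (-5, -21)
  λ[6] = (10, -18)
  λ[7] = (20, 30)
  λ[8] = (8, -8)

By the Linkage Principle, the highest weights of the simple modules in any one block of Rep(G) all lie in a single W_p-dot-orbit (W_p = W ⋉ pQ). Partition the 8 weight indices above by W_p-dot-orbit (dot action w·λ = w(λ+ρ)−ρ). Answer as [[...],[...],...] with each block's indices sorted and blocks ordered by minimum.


C ↔ A_2 under row/col permutation; |W(A_2)| = 6.

Folding the 8 weights λ_j+ρ into Ā_13 (reps in the given 2-coord order):

  λ_1 → (5, 0)
  λ_2 → (5, 0)
  λ_3 → (2, 7)
  λ_4 → (2, 7)
  λ_5 → (2, 7)
  λ_6 → (2, 7)
  λ_7 → (5, 0)
  λ_8 → (2, 7)

2 distinct reps among the 8 weights ⇒ 2 W_13-linkage classes:

[[1, 2, 7], [3, 4, 5, 6, 8]]


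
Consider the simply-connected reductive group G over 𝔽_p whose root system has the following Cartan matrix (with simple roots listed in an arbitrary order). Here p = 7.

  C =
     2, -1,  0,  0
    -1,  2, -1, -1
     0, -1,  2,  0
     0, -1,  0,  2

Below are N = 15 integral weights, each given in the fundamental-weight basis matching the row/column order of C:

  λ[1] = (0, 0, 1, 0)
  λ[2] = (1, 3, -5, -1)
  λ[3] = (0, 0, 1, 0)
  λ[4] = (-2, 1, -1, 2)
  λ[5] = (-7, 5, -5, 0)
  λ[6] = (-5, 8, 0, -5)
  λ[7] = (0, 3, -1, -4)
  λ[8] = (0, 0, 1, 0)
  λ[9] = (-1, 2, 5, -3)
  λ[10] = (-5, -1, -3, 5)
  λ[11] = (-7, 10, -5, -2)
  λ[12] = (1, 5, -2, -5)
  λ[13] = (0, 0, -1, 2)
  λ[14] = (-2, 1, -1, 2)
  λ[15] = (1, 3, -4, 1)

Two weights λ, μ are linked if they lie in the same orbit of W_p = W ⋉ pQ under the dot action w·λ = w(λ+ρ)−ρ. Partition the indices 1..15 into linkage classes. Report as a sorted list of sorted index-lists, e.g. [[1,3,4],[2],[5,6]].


Cartan matrix: type D_4 (|W|=192); un-permuting the 4 rows.

W_7-reps of the 15 weights in Ā_7 (same 4-coord order as C):

    λ_1+ρ ↦ (1, 1, 2, 1)
    λ_2+ρ ↦ (2, 0, 4, 0)
    λ_3+ρ ↦ (1, 1, 2, 1)
    λ_4+ρ ↦ (1, 1, 0, 3)
    λ_5+ρ ↦ (2, 1, 0, 3)
    λ_6+ρ ↦ (1, 1, 2, 1)
    λ_7+ρ ↦ (1, 1, 0, 3)
    λ_8+ρ ↦ (1, 1, 2, 1)
    λ_9+ρ ↦ (2, 0, 4, 0)
    λ_10+ρ ↦ (2, 0, 4, 0)
    λ_11+ρ ↦ (2, 1, 0, 3)
    λ_12+ρ ↦ (1, 1, 0, 3)
    λ_13+ρ ↦ (1, 1, 0, 3)
    λ_14+ρ ↦ (1, 1, 0, 3)
    λ_15+ρ ↦ (1, 1, 2, 1)

Partition of {1..15} into 4 W_7-dot-orbits:

[[1, 3, 6, 8, 15], [2, 9, 10], [4, 7, 12, 13, 14], [5, 11]]


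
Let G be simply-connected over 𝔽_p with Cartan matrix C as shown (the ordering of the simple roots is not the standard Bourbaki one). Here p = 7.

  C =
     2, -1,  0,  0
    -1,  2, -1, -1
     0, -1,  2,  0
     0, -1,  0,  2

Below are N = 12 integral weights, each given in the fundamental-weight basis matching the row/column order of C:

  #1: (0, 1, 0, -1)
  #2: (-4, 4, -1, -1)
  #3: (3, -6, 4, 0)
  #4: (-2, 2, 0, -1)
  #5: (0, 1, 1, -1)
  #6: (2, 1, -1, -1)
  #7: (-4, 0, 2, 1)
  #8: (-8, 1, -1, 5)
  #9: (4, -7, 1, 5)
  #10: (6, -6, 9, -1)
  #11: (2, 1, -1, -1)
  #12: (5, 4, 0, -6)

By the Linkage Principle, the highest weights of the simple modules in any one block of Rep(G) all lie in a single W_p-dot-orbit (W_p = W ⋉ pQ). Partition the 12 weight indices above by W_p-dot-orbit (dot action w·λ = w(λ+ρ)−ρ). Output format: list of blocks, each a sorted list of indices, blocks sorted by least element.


Dynkin diagram of C (from the 6 off-diagonal −1 entries): D_4.

Folding the 12 weights λ_j+ρ into Ā_7 (reps in the given 4-coord order):

    λ_1+ρ ↦ (1, 2, 1, 0)
    λ_2+ρ ↦ (3, 2, 0, 0)
    λ_3+ρ ↦ (1, 0, 0, 4)
    λ_4+ρ ↦ (1, 2, 1, 0)
    λ_5+ρ ↦ (1, 2, 2, 0)
    λ_6+ρ ↦ (3, 2, 0, 0)
    λ_7+ρ ↦ (1, 2, 1, 0)
    λ_8+ρ ↦ (1, 1, 4, 0)
    λ_9+ρ ↦ (1, 1, 4, 0)
    λ_10+ρ ↦ (3, 2, 0, 0)
    λ_11+ρ ↦ (3, 2, 0, 0)
    λ_12+ρ ↦ (1, 1, 4, 0)

Partition of {1..12} into 5 W_7-dot-orbits:

[[1, 4, 7], [2, 6, 10, 11], [3], [5], [8, 9, 12]]


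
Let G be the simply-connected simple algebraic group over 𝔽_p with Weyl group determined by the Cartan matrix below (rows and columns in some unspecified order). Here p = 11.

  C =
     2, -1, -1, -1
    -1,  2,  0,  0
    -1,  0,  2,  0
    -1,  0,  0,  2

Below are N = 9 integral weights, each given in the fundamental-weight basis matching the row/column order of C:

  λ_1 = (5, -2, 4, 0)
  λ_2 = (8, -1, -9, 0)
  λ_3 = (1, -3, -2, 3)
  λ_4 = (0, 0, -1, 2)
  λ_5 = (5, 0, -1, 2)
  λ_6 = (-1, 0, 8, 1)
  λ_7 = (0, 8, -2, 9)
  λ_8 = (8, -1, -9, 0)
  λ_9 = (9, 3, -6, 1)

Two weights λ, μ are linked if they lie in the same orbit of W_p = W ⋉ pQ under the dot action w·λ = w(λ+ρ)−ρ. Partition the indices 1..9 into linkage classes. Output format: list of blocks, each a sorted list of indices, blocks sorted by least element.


Type D_4, rank 4, |W|=192; reorder rows/cols to standard.

Folding the 9 weights λ_j+ρ into Ā_11 (reps in the given 4-coord order):

  1: (1, 0, 4, 0)
  2: (1, 0, 8, 1)
  3: (1, 1, 0, 3)
  4: (1, 1, 0, 3)
  5: (1, 1, 0, 3)
  6: (1, 0, 8, 1)
  7: (1, 0, 8, 1)
  8: (1, 0, 8, 1)
  9: (1, 1, 0, 3)

Grouping the 9 weights by Ā_11-representative: 3 linkage classes.

[[1], [2, 6, 7, 8], [3, 4, 5, 9]]


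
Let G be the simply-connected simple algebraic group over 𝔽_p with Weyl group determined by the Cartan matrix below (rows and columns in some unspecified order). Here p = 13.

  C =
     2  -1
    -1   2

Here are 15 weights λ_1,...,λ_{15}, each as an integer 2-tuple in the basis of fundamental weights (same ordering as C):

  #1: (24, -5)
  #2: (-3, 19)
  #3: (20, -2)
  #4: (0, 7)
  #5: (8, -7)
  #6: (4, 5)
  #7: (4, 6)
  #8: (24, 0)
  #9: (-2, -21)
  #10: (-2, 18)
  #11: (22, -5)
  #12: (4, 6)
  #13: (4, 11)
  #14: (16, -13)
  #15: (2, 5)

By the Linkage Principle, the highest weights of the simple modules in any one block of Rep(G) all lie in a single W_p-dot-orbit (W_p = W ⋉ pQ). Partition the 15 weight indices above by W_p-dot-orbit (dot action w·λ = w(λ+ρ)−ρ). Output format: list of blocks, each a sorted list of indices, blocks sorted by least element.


C ↔ A_2 under row/col permutation; |W(A_2)| = 6.

Alcove-folded reps (p=13, 15 weights, presented ϖ-order):

  [1] (1, 8);  [2] (5, 6);  [3] (5, 7);  [4] (1, 8);  [5] (3, 6);  [6] (5, 6);  [7] (5, 7);  [8] (0, 12);  [9] (5, 7);  [10] (5, 7);  [11] (3, 6);  [12] (5, 7);  [13] (1, 8);  [14] (1, 8);  [15] (3, 6)

Grouping the 15 weights by Ā_13-representative: 5 linkage classes.

[[1, 4, 13, 14], [2, 6], [3, 7, 9, 10, 12], [5, 11, 15], [8]]


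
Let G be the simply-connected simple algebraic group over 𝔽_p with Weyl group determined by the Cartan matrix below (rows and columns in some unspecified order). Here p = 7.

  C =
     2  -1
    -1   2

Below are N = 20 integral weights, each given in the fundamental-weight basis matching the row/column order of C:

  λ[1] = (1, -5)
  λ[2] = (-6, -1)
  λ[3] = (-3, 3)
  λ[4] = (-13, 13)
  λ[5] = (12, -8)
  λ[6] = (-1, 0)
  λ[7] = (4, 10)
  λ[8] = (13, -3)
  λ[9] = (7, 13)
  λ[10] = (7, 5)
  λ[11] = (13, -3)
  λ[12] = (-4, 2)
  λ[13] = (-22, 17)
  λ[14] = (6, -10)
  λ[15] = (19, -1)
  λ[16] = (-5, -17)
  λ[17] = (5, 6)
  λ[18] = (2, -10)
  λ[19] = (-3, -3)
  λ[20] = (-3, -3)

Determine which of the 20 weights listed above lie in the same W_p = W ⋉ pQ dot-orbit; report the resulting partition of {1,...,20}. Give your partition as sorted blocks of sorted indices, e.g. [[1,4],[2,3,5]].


Cartan matrix: type A_2 (|W|=6); un-permuting the 2 rows.

Each λ_j+ρ reduced to Ā_7; 2-tuples below use C's row order:

    λ_1 → (2, 2)
    λ_2 → (0, 5)
    λ_3 → (2, 2)
    λ_4 → (0, 5)
    λ_5 → (0, 1)
    λ_6 → (0, 1)
    λ_7 → (2, 2)
    λ_8 → (0, 5)
    λ_9 → (0, 6)
    λ_10 → (0, 1)
    λ_11 → (0, 5)
    λ_12 → (3, 0)
    λ_13 → (3, 0)
    λ_14 → (0, 5)
    λ_15 → (0, 1)
    λ_16 → (4, 1)
    λ_17 → (0, 1)
    λ_18 → (4, 1)
    λ_19 → (2, 2)
    λ_20 → (2, 2)

Grouping the 20 weights by Ā_7-representative: 6 linkage classes.

[[1, 3, 7, 19, 20], [2, 4, 8, 11, 14], [5, 6, 10, 15, 17], [9], [12, 13], [16, 18]]


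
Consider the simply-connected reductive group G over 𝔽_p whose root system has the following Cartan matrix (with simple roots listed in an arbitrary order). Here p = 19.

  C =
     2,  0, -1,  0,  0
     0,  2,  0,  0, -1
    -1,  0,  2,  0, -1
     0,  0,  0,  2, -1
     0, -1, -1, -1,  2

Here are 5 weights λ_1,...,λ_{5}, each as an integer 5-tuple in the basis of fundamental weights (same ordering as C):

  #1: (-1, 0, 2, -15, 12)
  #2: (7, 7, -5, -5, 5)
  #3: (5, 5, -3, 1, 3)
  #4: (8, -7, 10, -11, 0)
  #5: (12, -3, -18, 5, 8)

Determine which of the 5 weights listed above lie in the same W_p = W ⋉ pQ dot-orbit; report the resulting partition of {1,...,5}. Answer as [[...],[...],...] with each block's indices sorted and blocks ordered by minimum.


Dynkin diagram of C (from the 8 off-diagonal −1 entries): D_5.

Ā_19 reps of the 5 weights (D_5, coords as presented):

    λ_1 → (0, 0, 2, 13, 1)
    λ_2 → (4, 6, 1, 2, 2)
    λ_3 → (4, 6, 1, 2, 2)
    λ_4 → (4, 6, 1, 2, 2)
    λ_5 → (4, 6, 1, 2, 2)

Partition of {1..5} into 2 W_19-dot-orbits:

[[1], [2, 3, 4, 5]]


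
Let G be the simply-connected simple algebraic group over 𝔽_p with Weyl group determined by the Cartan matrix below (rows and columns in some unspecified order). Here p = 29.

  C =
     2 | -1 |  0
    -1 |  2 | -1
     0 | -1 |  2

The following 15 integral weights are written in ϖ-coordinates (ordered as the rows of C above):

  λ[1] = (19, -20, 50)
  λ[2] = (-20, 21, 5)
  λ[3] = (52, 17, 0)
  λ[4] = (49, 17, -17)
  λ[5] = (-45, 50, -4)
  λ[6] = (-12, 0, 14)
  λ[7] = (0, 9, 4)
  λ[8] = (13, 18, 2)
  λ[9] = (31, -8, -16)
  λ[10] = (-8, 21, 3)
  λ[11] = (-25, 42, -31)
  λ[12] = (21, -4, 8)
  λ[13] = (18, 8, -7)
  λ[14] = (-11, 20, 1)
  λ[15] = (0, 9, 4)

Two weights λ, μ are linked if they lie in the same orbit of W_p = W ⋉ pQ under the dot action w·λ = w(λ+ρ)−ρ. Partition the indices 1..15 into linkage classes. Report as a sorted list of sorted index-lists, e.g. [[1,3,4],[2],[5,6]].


C ↔ A_3 under row/col permutation; |W(A_3)| = 24.

W_29-reps of the 15 weights in Ā_29 (same 3-coord order as C):

  λ_1+ρ ↦ (19, 3, 6);  λ_2+ρ ↦ (19, 3, 6);  λ_3+ρ ↦ (1, 10, 5);  λ_4+ρ ↦ (10, 11, 2);  λ_5+ρ ↦ (7, 15, 4);  λ_6+ρ ↦ (1, 10, 5);  λ_7+ρ ↦ (1, 10, 5);  λ_8+ρ ↦ (7, 15, 4);  λ_9+ρ ↦ (7, 15, 4);  λ_10+ρ ↦ (7, 15, 4);  λ_11+ρ ↦ (1, 10, 5);  λ_12+ρ ↦ (19, 3, 6);  λ_13+ρ ↦ (19, 3, 6);  λ_14+ρ ↦ (10, 11, 2);  λ_15+ρ ↦ (1, 10, 5)

Linkage partition of the 15 weights (4 classes, p=29):

[[1, 2, 12, 13], [3, 6, 7, 11, 15], [4, 14], [5, 8, 9, 10]]


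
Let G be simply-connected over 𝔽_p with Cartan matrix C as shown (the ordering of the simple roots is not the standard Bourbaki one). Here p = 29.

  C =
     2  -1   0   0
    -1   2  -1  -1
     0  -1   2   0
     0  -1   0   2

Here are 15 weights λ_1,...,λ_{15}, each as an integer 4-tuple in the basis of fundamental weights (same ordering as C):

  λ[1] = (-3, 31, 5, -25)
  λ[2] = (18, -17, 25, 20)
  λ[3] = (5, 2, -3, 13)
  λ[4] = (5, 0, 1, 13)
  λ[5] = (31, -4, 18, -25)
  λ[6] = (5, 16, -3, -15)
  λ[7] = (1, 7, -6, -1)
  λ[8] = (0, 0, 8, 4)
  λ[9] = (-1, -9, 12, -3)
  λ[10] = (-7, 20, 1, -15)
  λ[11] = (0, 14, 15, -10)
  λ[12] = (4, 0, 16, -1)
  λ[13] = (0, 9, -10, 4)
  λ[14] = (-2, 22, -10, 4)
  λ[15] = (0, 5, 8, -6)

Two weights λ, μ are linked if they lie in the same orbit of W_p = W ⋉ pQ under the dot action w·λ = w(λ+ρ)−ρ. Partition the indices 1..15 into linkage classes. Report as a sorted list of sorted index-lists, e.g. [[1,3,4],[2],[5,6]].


Cartan matrix: type D_4 (|W|=192); un-permuting the 4 rows.

Ā_29 reps of the 15 weights (D_4, coords as presented):

  λ_1 → (6, 1, 2, 14);  λ_2 → (2, 3, 5, 0);  λ_3 → (6, 1, 2, 14);  λ_4 → (6, 1, 2, 14);  λ_5 → (2, 3, 5, 0);  λ_6 → (6, 1, 2, 14);  λ_7 → (2, 3, 5, 0);  λ_8 → (1, 1, 9, 5);  λ_9 → (2, 3, 5, 0);  λ_10 → (6, 1, 2, 14);  λ_11 → (2, 1, 13, 6);  λ_12 → (5, 1, 17, 0);  λ_13 → (1, 1, 9, 5);  λ_14 → (1, 1, 9, 5);  λ_15 → (1, 1, 9, 5)

Partition of {1..15} into 5 W_29-dot-orbits:

[[1, 3, 4, 6, 10], [2, 5, 7, 9], [8, 13, 14, 15], [11], [12]]
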